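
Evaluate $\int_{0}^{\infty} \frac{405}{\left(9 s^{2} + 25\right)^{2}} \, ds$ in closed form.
$\frac{27 \pi}{100}$

Recall the elementary integral
$$J(a) = \int_{0}^{\infty} \frac{5}{a^{2} + s^{2}} \, ds = \frac{5 \pi}{2 a}.$$

Differentiating under the integral sign with respect to $a$,
$$\frac{dJ}{da} = \int_{0}^{\infty} - \frac{10 a}{\left(a^{2} + s^{2}\right)^{2}} \, ds = - \frac{5 \pi}{2 a^{2}},$$
so $\int_{0}^{\infty} \frac{5}{\left(a^{2} + s^{2}\right)^{2}} \, ds = \frac{5 \pi}{4 a^{3}}$.

Setting $a = \frac{5}{3}$:
$$I = \frac{27 \pi}{100}.$$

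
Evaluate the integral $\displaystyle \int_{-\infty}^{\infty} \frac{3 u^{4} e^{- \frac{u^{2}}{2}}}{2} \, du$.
$\frac{9 \sqrt{2} \sqrt{\pi}}{2}$

Begin with the known integral
$$J(a) = \int_{-\infty}^{\infty} \frac{3 e^{- a u^{2}}}{2} \, du = \frac{3 \sqrt{\pi}}{2 \sqrt{a}}.$$

Differentiating under the integral sign brings down a factor of $(-u^2)$:
$$\frac{dJ}{da} = \int_{-\infty}^{\infty} - \frac{3 u^{2} e^{- a u^{2}}}{2} \, du = - \frac{3 \sqrt{\pi}}{4 a^{\frac{3}{2}}}.$$

Repeating twice in total — each differentiation brings down another $(-u^2)$ — gives
$$\frac{d^{2}J}{da^{2}} = \int_{-\infty}^{\infty} \frac{3 u^{4} e^{- a u^{2}}}{2} \, du = \frac{9 \sqrt{\pi}}{8 a^{\frac{5}{2}}},$$
and the integrand here is exactly the target integrand, so $I = \frac{9 \sqrt{\pi}}{8 a^{\frac{5}{2}}}$.

Setting $a = \frac{1}{2}$:
$$I = \frac{9 \sqrt{2} \sqrt{\pi}}{2}.$$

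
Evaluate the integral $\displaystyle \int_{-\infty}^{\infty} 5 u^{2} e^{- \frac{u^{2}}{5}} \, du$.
$\frac{25 \sqrt{5} \sqrt{\pi}}{2}$

Start from the elementary integral
$$J(a) = \int_{-\infty}^{\infty} 5 e^{- a u^{2}} \, du = \frac{5 \sqrt{\pi}}{\sqrt{a}}.$$

Differentiating under the integral sign brings down a factor of $(-u^2)$:
$$\frac{dJ}{da} = \int_{-\infty}^{\infty} - 5 u^{2} e^{- a u^{2}} \, du = - \frac{5 \sqrt{\pi}}{2 a^{\frac{3}{2}}}.$$

The integral on the left is $-I$, so $I = \frac{5 \sqrt{\pi}}{2 a^{\frac{3}{2}}}$.

Setting $a = \frac{1}{5}$:
$$I = \frac{25 \sqrt{5} \sqrt{\pi}}{2}.$$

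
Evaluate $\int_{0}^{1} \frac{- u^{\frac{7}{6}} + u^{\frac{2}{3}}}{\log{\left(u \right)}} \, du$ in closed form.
$\log{\left(\frac{10}{13} \right)}$

Consider the one-parameter family: let $I(a) = \int_{0}^{1} \frac{- u^{\frac{7}{6}} + u^{a}}{\log{\left(u \right)}} \, du$.

Since $\dfrac{\partial}{\partial a}\,u^{a} = u^{a} \ln u$, the $\ln u$ in the denominator cancels and
$$\frac{dI}{da} = \int_{0}^{1} u^{a} \, du = \left[\frac{u^{a+1}}{a+1}\right]_0^1 = \frac{1}{a + 1}.$$

Integrating with respect to $a$ gives $I(a) = \log{\left(\frac{6 a}{13} + \frac{6}{13} \right)} + C$.

At $a = \frac{7}{6}$ the integrand is identically $0$, so $I(\frac{7}{6}) = 0$. The closed form gives $0$, hence $C = 0$.

Setting $a = \frac{2}{3}$:
$$I = \log{\left(\frac{10}{13} \right)}.$$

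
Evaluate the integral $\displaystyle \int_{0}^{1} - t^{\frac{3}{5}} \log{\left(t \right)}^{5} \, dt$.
$\frac{234375}{32768}$

Begin with the known integral
$$J(a) = \int_{0}^{1} - t^{a} \, dt = - \frac{1}{a + 1}.$$

Differentiating under the integral sign brings down a factor of $\ln t$:
$$\frac{dJ}{da} = \int_{0}^{1} - t^{a} \log{\left(t \right)} \, dt = \frac{1}{\left(a + 1\right)^{2}}.$$

Repeating $5$ times in total — each differentiation brings down another $\ln t$ — gives
$$\frac{d^{5}J}{da^{5}} = \int_{0}^{1} - t^{a} \log{\left(t \right)}^{5} \, dt = \frac{120}{\left(a + 1\right)^{6}},$$
and the integrand here is exactly the target integrand, so $I = \frac{120}{\left(a + 1\right)^{6}}$.

Setting $a = \frac{3}{5}$:
$$I = \frac{234375}{32768}.$$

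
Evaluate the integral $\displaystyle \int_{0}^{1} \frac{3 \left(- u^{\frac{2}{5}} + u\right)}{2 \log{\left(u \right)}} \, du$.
$\log{\left(\frac{10 \sqrt{70}}{49} \right)}$

Introduce a parameter $a$ in the exponent: let $I(a) = \int_{0}^{1} \frac{3 \left(u - u^{a}\right)}{2 \log{\left(u \right)}} \, du$.

Since $\dfrac{\partial}{\partial a}\,u^{a} = u^{a} \ln u$, the $\ln u$ in the denominator cancels and
$$\frac{dI}{da} = \int_{0}^{1} - \frac{3}{2} u^{a} \, du = - \frac{3}{2} \left[\frac{u^{a+1}}{a+1}\right]_0^1 = - \frac{3}{2 a + 2}.$$

Integrating with respect to $a$ gives $I(a) = - \frac{3 \log{\left(a + 1 \right)}}{2} + \frac{3 \log{\left(2 \right)}}{2} + C$.

At $a = 1$ the integrand is identically $0$, so $I(1) = 0$. The closed form gives $0$, hence $C = 0$.

Setting $a = \frac{2}{5}$:
$$I = \log{\left(\frac{10 \sqrt{70}}{49} \right)}.$$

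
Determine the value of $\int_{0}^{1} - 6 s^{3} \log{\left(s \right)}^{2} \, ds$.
$- \frac{3}{16}$

Consider the simpler parametrised integral
$$J(a) = \int_{0}^{1} - 6 s^{a} \, ds = - \frac{6}{a + 1}.$$

Differentiating under the integral sign brings down a factor of $\ln s$:
$$\frac{dJ}{da} = \int_{0}^{1} - 6 s^{a} \log{\left(s \right)} \, ds = \frac{6}{\left(a + 1\right)^{2}}.$$

Repeating twice in total — each differentiation brings down another $\ln s$ — gives
$$\frac{d^{2}J}{da^{2}} = \int_{0}^{1} - 6 s^{a} \log{\left(s \right)}^{2} \, ds = - \frac{12}{\left(a + 1\right)^{3}},$$
and the integrand here is exactly the target integrand, so $I = - \frac{12}{\left(a + 1\right)^{3}}$.

Setting $a = 3$:
$$I = - \frac{3}{16}.$$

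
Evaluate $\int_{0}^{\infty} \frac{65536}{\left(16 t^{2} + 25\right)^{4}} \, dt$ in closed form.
$\frac{512 \pi}{15625}$

Recall the elementary integral
$$J(a) = \int_{0}^{\infty} \frac{1}{a^{2} + t^{2}} \, dt = \frac{\pi}{2 a}.$$

Differentiating under the integral sign with respect to $a$,
$$\frac{dJ}{da} = \int_{0}^{\infty} - \frac{2 a}{\left(a^{2} + t^{2}\right)^{2}} \, dt = - \frac{\pi}{2 a^{2}},$$
so $\int_{0}^{\infty} \frac{1}{\left(a^{2} + t^{2}\right)^{2}} \, dt = \frac{\pi}{4 a^{3}}$.

Repeating — each differentiation of $1/(t^2+a^2)^j$ produces $-2ja/(t^2+a^2)^{j+1}$ — and dividing through by $-2ja$ at each step yields, after $3$ differentiations in total,
$$\int_{0}^{\infty} \frac{1}{\left(a^{2} + t^{2}\right)^{4}} \, dt = \frac{5 \pi}{32 a^{7}}.$$

Setting $a = \frac{5}{4}$:
$$I = \frac{512 \pi}{15625}.$$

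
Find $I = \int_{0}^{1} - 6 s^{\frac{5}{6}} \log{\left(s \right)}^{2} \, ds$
$- \frac{2592}{1331}$

Start from the elementary integral
$$J(a) = \int_{0}^{1} - 6 s^{a} \, ds = - \frac{6}{a + 1}.$$

Differentiating under the integral sign brings down a factor of $\ln s$:
$$\frac{dJ}{da} = \int_{0}^{1} - 6 s^{a} \log{\left(s \right)} \, ds = \frac{6}{\left(a + 1\right)^{2}}.$$

Repeating twice in total — each differentiation brings down another $\ln s$ — gives
$$\frac{d^{2}J}{da^{2}} = \int_{0}^{1} - 6 s^{a} \log{\left(s \right)}^{2} \, ds = - \frac{12}{\left(a + 1\right)^{3}},$$
and the integrand here is exactly the target integrand, so $I = - \frac{12}{\left(a + 1\right)^{3}}$.

Setting $a = \frac{5}{6}$:
$$I = - \frac{2592}{1331}.$$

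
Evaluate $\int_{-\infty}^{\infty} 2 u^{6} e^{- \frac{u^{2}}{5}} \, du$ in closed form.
$\frac{1875 \sqrt{5} \sqrt{\pi}}{4}$

Begin with the known integral
$$J(a) = \int_{-\infty}^{\infty} 2 e^{- a u^{2}} \, du = \frac{2 \sqrt{\pi}}{\sqrt{a}}.$$

Differentiating under the integral sign brings down a factor of $(-u^2)$:
$$\frac{dJ}{da} = \int_{-\infty}^{\infty} - 2 u^{2} e^{- a u^{2}} \, du = - \frac{\sqrt{\pi}}{a^{\frac{3}{2}}}.$$

Repeating $3$ times in total — each differentiation brings down another $(-u^2)$ — gives
$$\frac{d^{3}J}{da^{3}} = \int_{-\infty}^{\infty} - 2 u^{6} e^{- a u^{2}} \, du = - \frac{15 \sqrt{\pi}}{4 a^{\frac{7}{2}}},$$
and the integrand here is $(-1)^{3}$ times the target integrand, so $I = (-1)^{3}\,\frac{d^{3}J}{da^{3}} = \frac{15 \sqrt{\pi}}{4 a^{\frac{7}{2}}}$.

Setting $a = \frac{1}{5}$:
$$I = \frac{1875 \sqrt{5} \sqrt{\pi}}{4}.$$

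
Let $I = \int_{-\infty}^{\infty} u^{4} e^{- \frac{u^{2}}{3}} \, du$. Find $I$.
$\frac{27 \sqrt{3} \sqrt{\pi}}{4}$

Consider the simpler parametrised integral
$$J(a) = \int_{-\infty}^{\infty} e^{- a u^{2}} \, du = \frac{\sqrt{\pi}}{\sqrt{a}}.$$

Differentiating under the integral sign brings down a factor of $(-u^2)$:
$$\frac{dJ}{da} = \int_{-\infty}^{\infty} - u^{2} e^{- a u^{2}} \, du = - \frac{\sqrt{\pi}}{2 a^{\frac{3}{2}}}.$$

Repeating twice in total — each differentiation brings down another $(-u^2)$ — gives
$$\frac{d^{2}J}{da^{2}} = \int_{-\infty}^{\infty} u^{4} e^{- a u^{2}} \, du = \frac{3 \sqrt{\pi}}{4 a^{\frac{5}{2}}},$$
and the integrand here is exactly the target integrand, so $I = \frac{3 \sqrt{\pi}}{4 a^{\frac{5}{2}}}$.

Setting $a = \frac{1}{3}$:
$$I = \frac{27 \sqrt{3} \sqrt{\pi}}{4}.$$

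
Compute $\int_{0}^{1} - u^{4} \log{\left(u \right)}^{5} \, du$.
$\frac{24}{3125}$

Begin with the known integral
$$J(a) = \int_{0}^{1} - u^{a} \, du = - \frac{1}{a + 1}.$$

Differentiating under the integral sign brings down a factor of $\ln u$:
$$\frac{dJ}{da} = \int_{0}^{1} - u^{a} \log{\left(u \right)} \, du = \frac{1}{\left(a + 1\right)^{2}}.$$

Repeating $5$ times in total — each differentiation brings down another $\ln u$ — gives
$$\frac{d^{5}J}{da^{5}} = \int_{0}^{1} - u^{a} \log{\left(u \right)}^{5} \, du = \frac{120}{\left(a + 1\right)^{6}},$$
and the integrand here is exactly the target integrand, so $I = \frac{120}{\left(a + 1\right)^{6}}$.

Setting $a = 4$:
$$I = \frac{24}{3125}.$$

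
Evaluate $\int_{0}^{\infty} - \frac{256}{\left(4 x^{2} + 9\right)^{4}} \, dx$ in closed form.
$- \frac{20 \pi}{2187}$

Begin with the known result
$$J(a) = \int_{0}^{\infty} - \frac{1}{a^{2} + x^{2}} \, dx = - \frac{\pi}{2 a}.$$

Differentiating under the integral sign with respect to $a$,
$$\frac{dJ}{da} = \int_{0}^{\infty} \frac{2 a}{\left(a^{2} + x^{2}\right)^{2}} \, dx = \frac{\pi}{2 a^{2}},$$
so $\int_{0}^{\infty} - \frac{1}{\left(a^{2} + x^{2}\right)^{2}} \, dx = - \frac{\pi}{4 a^{3}}$.

Repeating — each differentiation of $1/(x^2+a^2)^j$ produces $-2ja/(x^2+a^2)^{j+1}$ — and dividing through by $-2ja$ at each step yields, after $3$ differentiations in total,
$$\int_{0}^{\infty} - \frac{1}{\left(a^{2} + x^{2}\right)^{4}} \, dx = - \frac{5 \pi}{32 a^{7}}.$$

Setting $a = \frac{3}{2}$:
$$I = - \frac{20 \pi}{2187}.$$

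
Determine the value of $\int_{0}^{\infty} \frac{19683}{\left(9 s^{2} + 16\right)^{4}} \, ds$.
$\frac{32805 \pi}{524288}$

Begin with the known result
$$J(a) = \int_{0}^{\infty} \frac{3}{a^{2} + s^{2}} \, ds = \frac{3 \pi}{2 a}.$$

Differentiating under the integral sign with respect to $a$,
$$\frac{dJ}{da} = \int_{0}^{\infty} - \frac{6 a}{\left(a^{2} + s^{2}\right)^{2}} \, ds = - \frac{3 \pi}{2 a^{2}},$$
so $\int_{0}^{\infty} \frac{3}{\left(a^{2} + s^{2}\right)^{2}} \, ds = \frac{3 \pi}{4 a^{3}}$.

Repeating — each differentiation of $1/(s^2+a^2)^j$ produces $-2ja/(s^2+a^2)^{j+1}$ — and dividing through by $-2ja$ at each step yields, after $3$ differentiations in total,
$$\int_{0}^{\infty} \frac{3}{\left(a^{2} + s^{2}\right)^{4}} \, ds = \frac{15 \pi}{32 a^{7}}.$$

Setting $a = \frac{4}{3}$:
$$I = \frac{32805 \pi}{524288}.$$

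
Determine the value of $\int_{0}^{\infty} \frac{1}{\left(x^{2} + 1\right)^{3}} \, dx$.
$\frac{3 \pi}{16}$

Start from the standard arctangent integral
$$J(a) = \int_{0}^{\infty} \frac{1}{a^{2} + x^{2}} \, dx = \frac{\pi}{2 a}.$$

Differentiating under the integral sign with respect to $a$,
$$\frac{dJ}{da} = \int_{0}^{\infty} - \frac{2 a}{\left(a^{2} + x^{2}\right)^{2}} \, dx = - \frac{\pi}{2 a^{2}},$$
so $\int_{0}^{\infty} \frac{1}{\left(a^{2} + x^{2}\right)^{2}} \, dx = \frac{\pi}{4 a^{3}}$.

Repeating — each differentiation of $1/(x^2+a^2)^j$ produces $-2ja/(x^2+a^2)^{j+1}$ — and dividing through by $-2ja$ at each step yields, after $2$ differentiations in total,
$$\int_{0}^{\infty} \frac{1}{\left(a^{2} + x^{2}\right)^{3}} \, dx = \frac{3 \pi}{16 a^{5}}.$$

Setting $a = 1$:
$$I = \frac{3 \pi}{16}.$$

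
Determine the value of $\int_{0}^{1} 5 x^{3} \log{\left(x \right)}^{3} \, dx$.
$- \frac{15}{128}$

Begin with the known integral
$$J(a) = \int_{0}^{1} 5 x^{a} \, dx = \frac{5}{a + 1}.$$

Differentiating under the integral sign brings down a factor of $\ln x$:
$$\frac{dJ}{da} = \int_{0}^{1} 5 x^{a} \log{\left(x \right)} \, dx = - \frac{5}{\left(a + 1\right)^{2}}.$$

Repeating $3$ times in total — each differentiation brings down another $\ln x$ — gives
$$\frac{d^{3}J}{da^{3}} = \int_{0}^{1} 5 x^{a} \log{\left(x \right)}^{3} \, dx = - \frac{30}{\left(a + 1\right)^{4}},$$
and the integrand here is exactly the target integrand, so $I = - \frac{30}{\left(a + 1\right)^{4}}$.

Setting $a = 3$:
$$I = - \frac{15}{128}.$$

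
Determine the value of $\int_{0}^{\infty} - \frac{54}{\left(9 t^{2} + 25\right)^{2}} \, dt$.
$- \frac{9 \pi}{250}$

Start from the standard arctangent integral
$$J(a) = \int_{0}^{\infty} - \frac{2}{3 \left(a^{2} + t^{2}\right)} \, dt = - \frac{\pi}{3 a}.$$

Differentiating under the integral sign with respect to $a$,
$$\frac{dJ}{da} = \int_{0}^{\infty} \frac{4 a}{3 \left(a^{2} + t^{2}\right)^{2}} \, dt = \frac{\pi}{3 a^{2}},$$
so $\int_{0}^{\infty} - \frac{2}{3 \left(a^{2} + t^{2}\right)^{2}} \, dt = - \frac{\pi}{6 a^{3}}$.

Setting $a = \frac{5}{3}$:
$$I = - \frac{9 \pi}{250}.$$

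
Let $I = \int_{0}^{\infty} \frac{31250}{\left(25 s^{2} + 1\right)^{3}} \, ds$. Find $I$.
$\frac{9375 \pi}{8}$

Start from the standard arctangent integral
$$J(a) = \int_{0}^{\infty} \frac{2}{a^{2} + s^{2}} \, ds = \frac{\pi}{a}.$$

Differentiating under the integral sign with respect to $a$,
$$\frac{dJ}{da} = \int_{0}^{\infty} - \frac{4 a}{\left(a^{2} + s^{2}\right)^{2}} \, ds = - \frac{\pi}{a^{2}},$$
so $\int_{0}^{\infty} \frac{2}{\left(a^{2} + s^{2}\right)^{2}} \, ds = \frac{\pi}{2 a^{3}}$.

Repeating — each differentiation of $1/(s^2+a^2)^j$ produces $-2ja/(s^2+a^2)^{j+1}$ — and dividing through by $-2ja$ at each step yields, after $2$ differentiations in total,
$$\int_{0}^{\infty} \frac{2}{\left(a^{2} + s^{2}\right)^{3}} \, ds = \frac{3 \pi}{8 a^{5}}.$$

Setting $a = \frac{1}{5}$:
$$I = \frac{9375 \pi}{8}.$$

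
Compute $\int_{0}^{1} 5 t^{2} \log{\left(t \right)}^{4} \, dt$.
$\frac{40}{81}$

Consider the simpler parametrised integral
$$J(a) = \int_{0}^{1} 5 t^{a} \, dt = \frac{5}{a + 1}.$$

Differentiating under the integral sign brings down a factor of $\ln t$:
$$\frac{dJ}{da} = \int_{0}^{1} 5 t^{a} \log{\left(t \right)} \, dt = - \frac{5}{\left(a + 1\right)^{2}}.$$

Repeating $4$ times in total — each differentiation brings down another $\ln t$ — gives
$$\frac{d^{4}J}{da^{4}} = \int_{0}^{1} 5 t^{a} \log{\left(t \right)}^{4} \, dt = \frac{120}{\left(a + 1\right)^{5}},$$
and the integrand here is exactly the target integrand, so $I = \frac{120}{\left(a + 1\right)^{5}}$.

Setting $a = 2$:
$$I = \frac{40}{81}.$$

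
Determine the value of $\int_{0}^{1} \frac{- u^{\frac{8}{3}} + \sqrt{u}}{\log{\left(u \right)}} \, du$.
$\log{\left(\frac{9}{22} \right)}$

Consider the one-parameter family: let $I(a) = \int_{0}^{1} \frac{- u^{\frac{8}{3}} + u^{a}}{\log{\left(u \right)}} \, du$.

Since $\dfrac{\partial}{\partial a}\,u^{a} = u^{a} \ln u$, the $\ln u$ in the denominator cancels and
$$\frac{dI}{da} = \int_{0}^{1} u^{a} \, du = \left[\frac{u^{a+1}}{a+1}\right]_0^1 = \frac{1}{a + 1}.$$

Integrating with respect to $a$ gives $I(a) = \log{\left(\frac{3 a}{11} + \frac{3}{11} \right)} + C$.

At $a = \frac{8}{3}$ the integrand is identically $0$, so $I(\frac{8}{3}) = 0$. The closed form gives $0$, hence $C = 0$.

Setting $a = \frac{1}{2}$:
$$I = \log{\left(\frac{9}{22} \right)}.$$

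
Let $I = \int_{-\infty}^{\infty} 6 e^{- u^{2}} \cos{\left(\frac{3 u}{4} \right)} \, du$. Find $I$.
$\frac{6 \sqrt{\pi}}{e^{\frac{9}{64}}}$

Let $b$ denote the cosine frequency and define $I(b) = \int_{-\infty}^{\infty} 6 e^{- u^{2}} \cos{\left(b u \right)} \, du$.

Differentiating under the integral sign,
$$I'(b) = \int_{-\infty}^{\infty} - 6 u e^{- u^{2}} \sin{\left(b u \right)} \, du.$$

Integrate $\int_{-\infty}^{\infty} u \sin(b u)\, e^{- u^{2}}\, du$ by parts with $w = \sin(b u)$ and $dv = u\, e^{- u^{2}}\, du$, giving $v = - \frac{e^{- u^{2}}}{2}$. The boundary term vanishes and
$$\int_{-\infty}^{\infty} u \sin(b u)\, e^{- u^{2}}\, du = \frac{b}{2} \int_{-\infty}^{\infty} \cos(b u)\, e^{- u^{2}}\, du,$$
so $I'(b) = - \frac{b}{2}\, I(b)$.

This is a separable first-order ODE; solving with the initial condition $I(0) = \int_{-\infty}^{\infty} 6 e^{- u^{2}}\,du = 6 \sqrt{\pi}$ gives
$$I(b) = 6 \sqrt{\pi} e^{- \frac{b^{2}}{4}}.$$

Setting $b = \frac{3}{4}$:
$$I = \frac{6 \sqrt{\pi}}{e^{\frac{9}{64}}}.$$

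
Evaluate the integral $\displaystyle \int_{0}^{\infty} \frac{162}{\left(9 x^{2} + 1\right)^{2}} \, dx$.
$\frac{27 \pi}{2}$

Recall the elementary integral
$$J(a) = \int_{0}^{\infty} \frac{2}{a^{2} + x^{2}} \, dx = \frac{\pi}{a}.$$

Differentiating under the integral sign with respect to $a$,
$$\frac{dJ}{da} = \int_{0}^{\infty} - \frac{4 a}{\left(a^{2} + x^{2}\right)^{2}} \, dx = - \frac{\pi}{a^{2}},$$
so $\int_{0}^{\infty} \frac{2}{\left(a^{2} + x^{2}\right)^{2}} \, dx = \frac{\pi}{2 a^{3}}$.

Setting $a = \frac{1}{3}$:
$$I = \frac{27 \pi}{2}.$$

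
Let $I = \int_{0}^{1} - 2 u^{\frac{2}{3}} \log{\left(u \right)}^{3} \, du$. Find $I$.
$\frac{972}{625}$

Begin with the known integral
$$J(a) = \int_{0}^{1} - 2 u^{a} \, du = - \frac{2}{a + 1}.$$

Differentiating under the integral sign brings down a factor of $\ln u$:
$$\frac{dJ}{da} = \int_{0}^{1} - 2 u^{a} \log{\left(u \right)} \, du = \frac{2}{\left(a + 1\right)^{2}}.$$

Repeating $3$ times in total — each differentiation brings down another $\ln u$ — gives
$$\frac{d^{3}J}{da^{3}} = \int_{0}^{1} - 2 u^{a} \log{\left(u \right)}^{3} \, du = \frac{12}{\left(a + 1\right)^{4}},$$
and the integrand here is exactly the target integrand, so $I = \frac{12}{\left(a + 1\right)^{4}}$.

Setting $a = \frac{2}{3}$:
$$I = \frac{972}{625}.$$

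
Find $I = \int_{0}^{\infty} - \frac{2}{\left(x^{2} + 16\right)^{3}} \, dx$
$- \frac{3 \pi}{8192}$

Recall the elementary integral
$$J(a) = \int_{0}^{\infty} - \frac{2}{a^{2} + x^{2}} \, dx = - \frac{\pi}{a}.$$

Differentiating under the integral sign with respect to $a$,
$$\frac{dJ}{da} = \int_{0}^{\infty} \frac{4 a}{\left(a^{2} + x^{2}\right)^{2}} \, dx = \frac{\pi}{a^{2}},$$
so $\int_{0}^{\infty} - \frac{2}{\left(a^{2} + x^{2}\right)^{2}} \, dx = - \frac{\pi}{2 a^{3}}$.

Repeating — each differentiation of $1/(x^2+a^2)^j$ produces $-2ja/(x^2+a^2)^{j+1}$ — and dividing through by $-2ja$ at each step yields, after $2$ differentiations in total,
$$\int_{0}^{\infty} - \frac{2}{\left(a^{2} + x^{2}\right)^{3}} \, dx = - \frac{3 \pi}{8 a^{5}}.$$

Setting $a = 4$:
$$I = - \frac{3 \pi}{8192}.$$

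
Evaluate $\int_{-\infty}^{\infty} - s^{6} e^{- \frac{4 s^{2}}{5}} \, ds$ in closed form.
$- \frac{1875 \sqrt{5} \sqrt{\pi}}{1024}$

Start from the elementary integral
$$J(a) = \int_{-\infty}^{\infty} - e^{- a s^{2}} \, ds = - \frac{\sqrt{\pi}}{\sqrt{a}}.$$

Differentiating under the integral sign brings down a factor of $(-s^2)$:
$$\frac{dJ}{da} = \int_{-\infty}^{\infty} s^{2} e^{- a s^{2}} \, ds = \frac{\sqrt{\pi}}{2 a^{\frac{3}{2}}}.$$

Repeating $3$ times in total — each differentiation brings down another $(-s^2)$ — gives
$$\frac{d^{3}J}{da^{3}} = \int_{-\infty}^{\infty} s^{6} e^{- a s^{2}} \, ds = \frac{15 \sqrt{\pi}}{8 a^{\frac{7}{2}}},$$
and the integrand here is $(-1)^{3}$ times the target integrand, so $I = (-1)^{3}\,\frac{d^{3}J}{da^{3}} = - \frac{15 \sqrt{\pi}}{8 a^{\frac{7}{2}}}$.

Setting $a = \frac{4}{5}$:
$$I = - \frac{1875 \sqrt{5} \sqrt{\pi}}{1024}.$$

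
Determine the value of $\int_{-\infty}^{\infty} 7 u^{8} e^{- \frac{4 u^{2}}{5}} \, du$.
$\frac{459375 \sqrt{5} \sqrt{\pi}}{8192}$

Consider the simpler parametrised integral
$$J(a) = \int_{-\infty}^{\infty} 7 e^{- a u^{2}} \, du = \frac{7 \sqrt{\pi}}{\sqrt{a}}.$$

Differentiating under the integral sign brings down a factor of $(-u^2)$:
$$\frac{dJ}{da} = \int_{-\infty}^{\infty} - 7 u^{2} e^{- a u^{2}} \, du = - \frac{7 \sqrt{\pi}}{2 a^{\frac{3}{2}}}.$$

Repeating $4$ times in total — each differentiation brings down another $(-u^2)$ — gives
$$\frac{d^{4}J}{da^{4}} = \int_{-\infty}^{\infty} 7 u^{8} e^{- a u^{2}} \, du = \frac{735 \sqrt{\pi}}{16 a^{\frac{9}{2}}},$$
and the integrand here is exactly the target integrand, so $I = \frac{735 \sqrt{\pi}}{16 a^{\frac{9}{2}}}$.

Setting $a = \frac{4}{5}$:
$$I = \frac{459375 \sqrt{5} \sqrt{\pi}}{8192}.$$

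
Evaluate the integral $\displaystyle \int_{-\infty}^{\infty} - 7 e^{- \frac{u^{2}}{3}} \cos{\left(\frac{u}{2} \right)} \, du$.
$- \frac{7 \sqrt{3} \sqrt{\pi}}{e^{\frac{3}{16}}}$

Define $I(b) = \int_{-\infty}^{\infty} - 7 e^{- \frac{u^{2}}{3}} \cos{\left(b u \right)} \, du$.

Differentiating under the integral sign,
$$I'(b) = \int_{-\infty}^{\infty} 7 u e^{- \frac{u^{2}}{3}} \sin{\left(b u \right)} \, du.$$

Integrate $\int_{-\infty}^{\infty} u \sin(b u)\, e^{- \frac{u^{2}}{3}}\, du$ by parts with $w = \sin(b u)$ and $dv = u\, e^{- \frac{u^{2}}{3}}\, du$, giving $v = - \frac{3 e^{- \frac{u^{2}}{3}}}{2}$. The boundary term vanishes and
$$\int_{-\infty}^{\infty} u \sin(b u)\, e^{- \frac{u^{2}}{3}}\, du = \frac{3 b}{2} \int_{-\infty}^{\infty} \cos(b u)\, e^{- \frac{u^{2}}{3}}\, du,$$
so $I'(b) = - \frac{3 b}{2}\, I(b)$.

This is a separable first-order ODE; solving with the initial condition $I(0) = \int_{-\infty}^{\infty} - 7 e^{- \frac{u^{2}}{3}}\,du = - 7 \sqrt{3} \sqrt{\pi}$ gives
$$I(b) = - 7 \sqrt{3} \sqrt{\pi} e^{- \frac{3 b^{2}}{4}}.$$

Setting $b = \frac{1}{2}$:
$$I = - \frac{7 \sqrt{3} \sqrt{\pi}}{e^{\frac{3}{16}}}.$$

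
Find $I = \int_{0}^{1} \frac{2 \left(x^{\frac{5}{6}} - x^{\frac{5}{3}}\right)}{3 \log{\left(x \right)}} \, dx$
$\log{\left(\frac{11^{\frac{2}{3}} \sqrt[3]{2}}{8} \right)}$

Replace the exponent $\frac{5}{3}$ by a parameter $a$: let $I(a) = \int_{0}^{1} \frac{2 \left(x^{\frac{5}{6}} - x^{a}\right)}{3 \log{\left(x \right)}} \, dx$.

Since $\dfrac{\partial}{\partial a}\,x^{a} = x^{a} \ln x$, the $\ln x$ in the denominator cancels and
$$\frac{dI}{da} = \int_{0}^{1} - \frac{2}{3} x^{a} \, dx = - \frac{2}{3} \left[\frac{x^{a+1}}{a+1}\right]_0^1 = - \frac{2}{3 a + 3}.$$

Integrating with respect to $a$ gives $I(a) = - \frac{2 \log{\left(a + 1 \right)}}{3} - \frac{2 \log{\left(6 \right)}}{3} + \frac{2 \log{\left(11 \right)}}{3} + C$.

At $a = \frac{5}{6}$ the integrand is identically $0$, so $I(\frac{5}{6}) = 0$. The closed form gives $0$, hence $C = 0$.

Setting $a = \frac{5}{3}$:
$$I = \log{\left(\frac{11^{\frac{2}{3}} \sqrt[3]{2}}{8} \right)}.$$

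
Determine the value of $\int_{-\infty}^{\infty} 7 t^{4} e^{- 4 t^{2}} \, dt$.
$\frac{21 \sqrt{\pi}}{128}$

Start from the elementary integral
$$J(a) = \int_{-\infty}^{\infty} 7 e^{- a t^{2}} \, dt = \frac{7 \sqrt{\pi}}{\sqrt{a}}.$$

Differentiating under the integral sign brings down a factor of $(-t^2)$:
$$\frac{dJ}{da} = \int_{-\infty}^{\infty} - 7 t^{2} e^{- a t^{2}} \, dt = - \frac{7 \sqrt{\pi}}{2 a^{\frac{3}{2}}}.$$

Repeating twice in total — each differentiation brings down another $(-t^2)$ — gives
$$\frac{d^{2}J}{da^{2}} = \int_{-\infty}^{\infty} 7 t^{4} e^{- a t^{2}} \, dt = \frac{21 \sqrt{\pi}}{4 a^{\frac{5}{2}}},$$
and the integrand here is exactly the target integrand, so $I = \frac{21 \sqrt{\pi}}{4 a^{\frac{5}{2}}}$.

Setting $a = 4$:
$$I = \frac{21 \sqrt{\pi}}{128}.$$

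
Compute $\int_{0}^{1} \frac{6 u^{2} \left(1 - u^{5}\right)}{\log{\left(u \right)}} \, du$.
$\log{\left(\frac{729}{262144} \right)}$

Consider the one-parameter family: let $I(a) = \int_{0}^{1} \frac{6 \left(- u^{7} + u^{a}\right)}{\log{\left(u \right)}} \, du$.

Since $\dfrac{\partial}{\partial a}\,u^{a} = u^{a} \ln u$, the $\ln u$ in the denominator cancels and
$$\frac{dI}{da} = \int_{0}^{1} 6 u^{a} \, du = 6 \left[\frac{u^{a+1}}{a+1}\right]_0^1 = \frac{6}{a + 1}.$$

Integrating with respect to $a$ gives $I(a) = \log{\left(\frac{\left(a + 1\right)^{6}}{262144} \right)} + C$.

At $a = 7$ the integrand is identically $0$, so $I(7) = 0$. The closed form gives $0$, hence $C = 0$.

Setting $a = 2$:
$$I = \log{\left(\frac{729}{262144} \right)}.$$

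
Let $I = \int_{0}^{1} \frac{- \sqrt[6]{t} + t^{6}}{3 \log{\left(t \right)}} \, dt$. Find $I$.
$\frac{\log{\left(6 \right)}}{3}$

Consider the one-parameter family: let $I(a) = \int_{0}^{1} \frac{t^{6} - t^{a}}{3 \log{\left(t \right)}} \, dt$.

Since $\dfrac{\partial}{\partial a}\,t^{a} = t^{a} \ln t$, the $\ln t$ in the denominator cancels and
$$\frac{dI}{da} = \int_{0}^{1} - \frac{1}{3} t^{a} \, dt = - \frac{1}{3} \left[\frac{t^{a+1}}{a+1}\right]_0^1 = - \frac{1}{3 a + 3}.$$

Integrating with respect to $a$ gives $I(a) = - \frac{\log{\left(a + 1 \right)}}{3} + \frac{\log{\left(7 \right)}}{3} + C$.

At $a = 6$ the integrand is identically $0$, so $I(6) = 0$. The closed form gives $0$, hence $C = 0$.

Setting $a = \frac{1}{6}$:
$$I = \frac{\log{\left(6 \right)}}{3}.$$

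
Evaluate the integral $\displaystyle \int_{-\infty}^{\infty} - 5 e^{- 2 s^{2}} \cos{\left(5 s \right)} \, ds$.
$- \frac{5 \sqrt{2} \sqrt{\pi}}{2 e^{\frac{25}{8}}}$

Treat the cosine frequency as a parameter and define $I(b) = \int_{-\infty}^{\infty} - 5 e^{- 2 s^{2}} \cos{\left(b s \right)} \, ds$.

Differentiating under the integral sign,
$$I'(b) = \int_{-\infty}^{\infty} 5 s e^{- 2 s^{2}} \sin{\left(b s \right)} \, ds.$$

Integrate $\int_{-\infty}^{\infty} s \sin(b s)\, e^{- 2 s^{2}}\, ds$ by parts with $u = \sin(b s)$ and $dv = s\, e^{- 2 s^{2}}\, ds$, giving $v = - \frac{e^{- 2 s^{2}}}{4}$. The boundary term vanishes and
$$\int_{-\infty}^{\infty} s \sin(b s)\, e^{- 2 s^{2}}\, ds = \frac{b}{4} \int_{-\infty}^{\infty} \cos(b s)\, e^{- 2 s^{2}}\, ds,$$
so $I'(b) = - \frac{b}{4}\, I(b)$.

This is a separable first-order ODE; solving with the initial condition $I(0) = \int_{-\infty}^{\infty} - 5 e^{- 2 s^{2}}\,ds = - \frac{5 \sqrt{2} \sqrt{\pi}}{2}$ gives
$$I(b) = - \frac{5 \sqrt{2} \sqrt{\pi} e^{- \frac{b^{2}}{8}}}{2}.$$

Setting $b = 5$:
$$I = - \frac{5 \sqrt{2} \sqrt{\pi}}{2 e^{\frac{25}{8}}}.$$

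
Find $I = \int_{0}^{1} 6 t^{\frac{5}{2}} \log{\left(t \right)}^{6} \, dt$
$\frac{552960}{823543}$

Start from the elementary integral
$$J(a) = \int_{0}^{1} 6 t^{a} \, dt = \frac{6}{a + 1}.$$

Differentiating under the integral sign brings down a factor of $\ln t$:
$$\frac{dJ}{da} = \int_{0}^{1} 6 t^{a} \log{\left(t \right)} \, dt = - \frac{6}{\left(a + 1\right)^{2}}.$$

Repeating $6$ times in total — each differentiation brings down another $\ln t$ — gives
$$\frac{d^{6}J}{da^{6}} = \int_{0}^{1} 6 t^{a} \log{\left(t \right)}^{6} \, dt = \frac{4320}{\left(a + 1\right)^{7}},$$
and the integrand here is exactly the target integrand, so $I = \frac{4320}{\left(a + 1\right)^{7}}$.

Setting $a = \frac{5}{2}$:
$$I = \frac{552960}{823543}.$$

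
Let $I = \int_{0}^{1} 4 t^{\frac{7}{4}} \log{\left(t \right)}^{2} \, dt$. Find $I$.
$\frac{512}{1331}$

Consider the simpler parametrised integral
$$J(a) = \int_{0}^{1} 4 t^{a} \, dt = \frac{4}{a + 1}.$$

Differentiating under the integral sign brings down a factor of $\ln t$:
$$\frac{dJ}{da} = \int_{0}^{1} 4 t^{a} \log{\left(t \right)} \, dt = - \frac{4}{\left(a + 1\right)^{2}}.$$

Repeating twice in total — each differentiation brings down another $\ln t$ — gives
$$\frac{d^{2}J}{da^{2}} = \int_{0}^{1} 4 t^{a} \log{\left(t \right)}^{2} \, dt = \frac{8}{\left(a + 1\right)^{3}},$$
and the integrand here is exactly the target integrand, so $I = \frac{8}{\left(a + 1\right)^{3}}$.

Setting $a = \frac{7}{4}$:
$$I = \frac{512}{1331}.$$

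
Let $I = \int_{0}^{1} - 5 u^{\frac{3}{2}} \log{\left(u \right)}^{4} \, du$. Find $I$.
$- \frac{768}{625}$

Start from the elementary integral
$$J(a) = \int_{0}^{1} - 5 u^{a} \, du = - \frac{5}{a + 1}.$$

Differentiating under the integral sign brings down a factor of $\ln u$:
$$\frac{dJ}{da} = \int_{0}^{1} - 5 u^{a} \log{\left(u \right)} \, du = \frac{5}{\left(a + 1\right)^{2}}.$$

Repeating $4$ times in total — each differentiation brings down another $\ln u$ — gives
$$\frac{d^{4}J}{da^{4}} = \int_{0}^{1} - 5 u^{a} \log{\left(u \right)}^{4} \, du = - \frac{120}{\left(a + 1\right)^{5}},$$
and the integrand here is exactly the target integrand, so $I = - \frac{120}{\left(a + 1\right)^{5}}$.

Setting $a = \frac{3}{2}$:
$$I = - \frac{768}{625}.$$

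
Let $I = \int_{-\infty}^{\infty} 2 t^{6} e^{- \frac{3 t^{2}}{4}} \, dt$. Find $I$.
$\frac{160 \sqrt{3} \sqrt{\pi}}{27}$

Start from the elementary integral
$$J(a) = \int_{-\infty}^{\infty} 2 e^{- a t^{2}} \, dt = \frac{2 \sqrt{\pi}}{\sqrt{a}}.$$

Differentiating under the integral sign brings down a factor of $(-t^2)$:
$$\frac{dJ}{da} = \int_{-\infty}^{\infty} - 2 t^{2} e^{- a t^{2}} \, dt = - \frac{\sqrt{\pi}}{a^{\frac{3}{2}}}.$$

Repeating $3$ times in total — each differentiation brings down another $(-t^2)$ — gives
$$\frac{d^{3}J}{da^{3}} = \int_{-\infty}^{\infty} - 2 t^{6} e^{- a t^{2}} \, dt = - \frac{15 \sqrt{\pi}}{4 a^{\frac{7}{2}}},$$
and the integrand here is $(-1)^{3}$ times the target integrand, so $I = (-1)^{3}\,\frac{d^{3}J}{da^{3}} = \frac{15 \sqrt{\pi}}{4 a^{\frac{7}{2}}}$.

Setting $a = \frac{3}{4}$:
$$I = \frac{160 \sqrt{3} \sqrt{\pi}}{27}.$$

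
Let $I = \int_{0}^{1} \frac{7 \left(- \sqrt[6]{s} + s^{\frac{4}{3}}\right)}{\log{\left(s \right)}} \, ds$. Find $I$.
$\log{\left(128 \right)}$

Consider the one-parameter family: let $I(a) = \int_{0}^{1} \frac{7 \left(s^{\frac{4}{3}} - s^{a}\right)}{\log{\left(s \right)}} \, ds$.

Since $\dfrac{\partial}{\partial a}\,s^{a} = s^{a} \ln s$, the $\ln s$ in the denominator cancels and
$$\frac{dI}{da} = \int_{0}^{1} -7 s^{a} \, ds = -7 \left[\frac{s^{a+1}}{a+1}\right]_0^1 = - \frac{7}{a + 1}.$$

Integrating with respect to $a$ gives $I(a) = - \log{\left(\frac{2187 \left(a + 1\right)^{7}}{823543} \right)} + C$.

At $a = \frac{4}{3}$ the integrand is identically $0$, so $I(\frac{4}{3}) = 0$. The closed form gives $0$, hence $C = 0$.

Setting $a = \frac{1}{6}$:
$$I = \log{\left(128 \right)}.$$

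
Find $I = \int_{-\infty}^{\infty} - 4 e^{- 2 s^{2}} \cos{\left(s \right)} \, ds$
$- \frac{2 \sqrt{2} \sqrt{\pi}}{e^{\frac{1}{8}}}$

Treat the cosine frequency as a parameter and define $I(b) = \int_{-\infty}^{\infty} - 4 e^{- 2 s^{2}} \cos{\left(b s \right)} \, ds$.

Differentiating under the integral sign,
$$I'(b) = \int_{-\infty}^{\infty} 4 s e^{- 2 s^{2}} \sin{\left(b s \right)} \, ds.$$

Integrate $\int_{-\infty}^{\infty} s \sin(b s)\, e^{- 2 s^{2}}\, ds$ by parts with $u = \sin(b s)$ and $dv = s\, e^{- 2 s^{2}}\, ds$, giving $v = - \frac{e^{- 2 s^{2}}}{4}$. The boundary term vanishes and
$$\int_{-\infty}^{\infty} s \sin(b s)\, e^{- 2 s^{2}}\, ds = \frac{b}{4} \int_{-\infty}^{\infty} \cos(b s)\, e^{- 2 s^{2}}\, ds,$$
so $I'(b) = - \frac{b}{4}\, I(b)$.

This is a separable first-order ODE; solving with the initial condition $I(0) = \int_{-\infty}^{\infty} - 4 e^{- 2 s^{2}}\,ds = - 2 \sqrt{2} \sqrt{\pi}$ gives
$$I(b) = - 2 \sqrt{2} \sqrt{\pi} e^{- \frac{b^{2}}{8}}.$$

Setting $b = 1$:
$$I = - \frac{2 \sqrt{2} \sqrt{\pi}}{e^{\frac{1}{8}}}.$$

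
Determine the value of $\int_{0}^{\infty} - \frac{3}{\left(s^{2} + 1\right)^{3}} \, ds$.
$- \frac{9 \pi}{16}$

Begin with the known result
$$J(a) = \int_{0}^{\infty} - \frac{3}{a^{2} + s^{2}} \, ds = - \frac{3 \pi}{2 a}.$$

Differentiating under the integral sign with respect to $a$,
$$\frac{dJ}{da} = \int_{0}^{\infty} \frac{6 a}{\left(a^{2} + s^{2}\right)^{2}} \, ds = \frac{3 \pi}{2 a^{2}},$$
so $\int_{0}^{\infty} - \frac{3}{\left(a^{2} + s^{2}\right)^{2}} \, ds = - \frac{3 \pi}{4 a^{3}}$.

Repeating — each differentiation of $1/(s^2+a^2)^j$ produces $-2ja/(s^2+a^2)^{j+1}$ — and dividing through by $-2ja$ at each step yields, after $2$ differentiations in total,
$$\int_{0}^{\infty} - \frac{3}{\left(a^{2} + s^{2}\right)^{3}} \, ds = - \frac{9 \pi}{16 a^{5}}.$$

Setting $a = 1$:
$$I = - \frac{9 \pi}{16}.$$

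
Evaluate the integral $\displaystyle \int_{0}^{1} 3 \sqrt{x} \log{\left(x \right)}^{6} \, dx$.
$\frac{10240}{81}$

Start from the elementary integral
$$J(a) = \int_{0}^{1} 3 x^{a} \, dx = \frac{3}{a + 1}.$$

Differentiating under the integral sign brings down a factor of $\ln x$:
$$\frac{dJ}{da} = \int_{0}^{1} 3 x^{a} \log{\left(x \right)} \, dx = - \frac{3}{\left(a + 1\right)^{2}}.$$

Repeating $6$ times in total — each differentiation brings down another $\ln x$ — gives
$$\frac{d^{6}J}{da^{6}} = \int_{0}^{1} 3 x^{a} \log{\left(x \right)}^{6} \, dx = \frac{2160}{\left(a + 1\right)^{7}},$$
and the integrand here is exactly the target integrand, so $I = \frac{2160}{\left(a + 1\right)^{7}}$.

Setting $a = \frac{1}{2}$:
$$I = \frac{10240}{81}.$$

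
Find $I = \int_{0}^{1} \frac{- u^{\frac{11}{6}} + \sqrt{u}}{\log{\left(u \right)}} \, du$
$\log{\left(\frac{9}{17} \right)}$

Introduce a parameter $a$ in the exponent: let $I(a) = \int_{0}^{1} \frac{- u^{\frac{11}{6}} + u^{a}}{\log{\left(u \right)}} \, du$.

Since $\dfrac{\partial}{\partial a}\,u^{a} = u^{a} \ln u$, the $\ln u$ in the denominator cancels and
$$\frac{dI}{da} = \int_{0}^{1} u^{a} \, du = \left[\frac{u^{a+1}}{a+1}\right]_0^1 = \frac{1}{a + 1}.$$

Integrating with respect to $a$ gives $I(a) = \log{\left(\frac{6 a}{17} + \frac{6}{17} \right)} + C$.

At $a = \frac{11}{6}$ the integrand is identically $0$, so $I(\frac{11}{6}) = 0$. The closed form gives $0$, hence $C = 0$.

Setting $a = \frac{1}{2}$:
$$I = \log{\left(\frac{9}{17} \right)}.$$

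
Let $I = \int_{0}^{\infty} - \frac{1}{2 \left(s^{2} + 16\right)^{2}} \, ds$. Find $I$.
$- \frac{\pi}{512}$

Recall the elementary integral
$$J(a) = \int_{0}^{\infty} - \frac{1}{2 \left(a^{2} + s^{2}\right)} \, ds = - \frac{\pi}{4 a}.$$

Differentiating under the integral sign with respect to $a$,
$$\frac{dJ}{da} = \int_{0}^{\infty} \frac{a}{\left(a^{2} + s^{2}\right)^{2}} \, ds = \frac{\pi}{4 a^{2}},$$
so $\int_{0}^{\infty} - \frac{1}{2 \left(a^{2} + s^{2}\right)^{2}} \, ds = - \frac{\pi}{8 a^{3}}$.

Setting $a = 4$:
$$I = - \frac{\pi}{512}.$$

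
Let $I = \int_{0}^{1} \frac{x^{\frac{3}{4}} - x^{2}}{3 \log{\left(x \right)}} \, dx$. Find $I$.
$- \frac{2 \log{\left(14 \right)}}{3} - \frac{\log{\left(3 \right)}}{3} + \log{\left(7 \right)}$

Consider the one-parameter family: let $I(a) = \int_{0}^{1} \frac{x^{\frac{3}{4}} - x^{a}}{3 \log{\left(x \right)}} \, dx$.

Since $\dfrac{\partial}{\partial a}\,x^{a} = x^{a} \ln x$, the $\ln x$ in the denominator cancels and
$$\frac{dI}{da} = \int_{0}^{1} - \frac{1}{3} x^{a} \, dx = - \frac{1}{3} \left[\frac{x^{a+1}}{a+1}\right]_0^1 = - \frac{1}{3 a + 3}.$$

Integrating with respect to $a$ gives $I(a) = - \log{\left(\frac{14^{\frac{2}{3}} \sqrt[3]{a + 1}}{7} \right)} + C$.

At $a = \frac{3}{4}$ the integrand is identically $0$, so $I(\frac{3}{4}) = 0$. The closed form gives $0$, hence $C = 0$.

Setting $a = 2$:
$$I = - \frac{2 \log{\left(14 \right)}}{3} - \frac{\log{\left(3 \right)}}{3} + \log{\left(7 \right)}.$$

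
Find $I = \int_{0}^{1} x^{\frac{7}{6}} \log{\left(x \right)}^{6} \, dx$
$\frac{201553920}{62748517}$

Start from the elementary integral
$$J(a) = \int_{0}^{1} x^{a} \, dx = \frac{1}{a + 1}.$$

Differentiating under the integral sign brings down a factor of $\ln x$:
$$\frac{dJ}{da} = \int_{0}^{1} x^{a} \log{\left(x \right)} \, dx = - \frac{1}{\left(a + 1\right)^{2}}.$$

Repeating $6$ times in total — each differentiation brings down another $\ln x$ — gives
$$\frac{d^{6}J}{da^{6}} = \int_{0}^{1} x^{a} \log{\left(x \right)}^{6} \, dx = \frac{720}{\left(a + 1\right)^{7}},$$
and the integrand here is exactly the target integrand, so $I = \frac{720}{\left(a + 1\right)^{7}}$.

Setting $a = \frac{7}{6}$:
$$I = \frac{201553920}{62748517}.$$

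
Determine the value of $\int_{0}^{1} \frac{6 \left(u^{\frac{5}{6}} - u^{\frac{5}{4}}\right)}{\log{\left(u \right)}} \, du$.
$- \log{\left(\frac{387420489}{113379904} \right)}$

Consider the one-parameter family: let $I(a) = \int_{0}^{1} \frac{6 \left(u^{\frac{5}{6}} - u^{a}\right)}{\log{\left(u \right)}} \, du$.

Since $\dfrac{\partial}{\partial a}\,u^{a} = u^{a} \ln u$, the $\ln u$ in the denominator cancels and
$$\frac{dI}{da} = \int_{0}^{1} -6 u^{a} \, du = -6 \left[\frac{u^{a+1}}{a+1}\right]_0^1 = - \frac{6}{a + 1}.$$

Integrating with respect to $a$ gives $I(a) = - \log{\left(\frac{46656 \left(a + 1\right)^{6}}{1771561} \right)} + C$.

At $a = \frac{5}{6}$ the integrand is identically $0$, so $I(\frac{5}{6}) = 0$. The closed form gives $0$, hence $C = 0$.

Setting $a = \frac{5}{4}$:
$$I = - \log{\left(\frac{387420489}{113379904} \right)}.$$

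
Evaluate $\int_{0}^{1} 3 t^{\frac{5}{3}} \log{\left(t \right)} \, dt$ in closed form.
$- \frac{27}{64}$

Start from the elementary integral
$$J(a) = \int_{0}^{1} 3 t^{a} \, dt = \frac{3}{a + 1}.$$

Differentiating under the integral sign brings down a factor of $\ln t$:
$$\frac{dJ}{da} = \int_{0}^{1} 3 t^{a} \log{\left(t \right)} \, dt = - \frac{3}{\left(a + 1\right)^{2}}.$$

The integral on the left is $I$, so $I = - \frac{3}{\left(a + 1\right)^{2}}$.

Setting $a = \frac{5}{3}$:
$$I = - \frac{27}{64}.$$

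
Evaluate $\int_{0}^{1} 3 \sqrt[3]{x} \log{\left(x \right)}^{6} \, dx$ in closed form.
$\frac{295245}{1024}$

Start from the elementary integral
$$J(a) = \int_{0}^{1} 3 x^{a} \, dx = \frac{3}{a + 1}.$$

Differentiating under the integral sign brings down a factor of $\ln x$:
$$\frac{dJ}{da} = \int_{0}^{1} 3 x^{a} \log{\left(x \right)} \, dx = - \frac{3}{\left(a + 1\right)^{2}}.$$

Repeating $6$ times in total — each differentiation brings down another $\ln x$ — gives
$$\frac{d^{6}J}{da^{6}} = \int_{0}^{1} 3 x^{a} \log{\left(x \right)}^{6} \, dx = \frac{2160}{\left(a + 1\right)^{7}},$$
and the integrand here is exactly the target integrand, so $I = \frac{2160}{\left(a + 1\right)^{7}}$.

Setting $a = \frac{1}{3}$:
$$I = \frac{295245}{1024}.$$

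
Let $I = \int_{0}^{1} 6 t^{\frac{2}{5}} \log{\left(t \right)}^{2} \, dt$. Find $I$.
$\frac{1500}{343}$

Begin with the known integral
$$J(a) = \int_{0}^{1} 6 t^{a} \, dt = \frac{6}{a + 1}.$$

Differentiating under the integral sign brings down a factor of $\ln t$:
$$\frac{dJ}{da} = \int_{0}^{1} 6 t^{a} \log{\left(t \right)} \, dt = - \frac{6}{\left(a + 1\right)^{2}}.$$

Repeating twice in total — each differentiation brings down another $\ln t$ — gives
$$\frac{d^{2}J}{da^{2}} = \int_{0}^{1} 6 t^{a} \log{\left(t \right)}^{2} \, dt = \frac{12}{\left(a + 1\right)^{3}},$$
and the integrand here is exactly the target integrand, so $I = \frac{12}{\left(a + 1\right)^{3}}$.

Setting $a = \frac{2}{5}$:
$$I = \frac{1500}{343}.$$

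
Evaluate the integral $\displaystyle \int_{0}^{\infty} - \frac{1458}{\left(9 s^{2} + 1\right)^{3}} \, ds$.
$- \frac{729 \pi}{8}$

Begin with the known result
$$J(a) = \int_{0}^{\infty} - \frac{2}{a^{2} + s^{2}} \, ds = - \frac{\pi}{a}.$$

Differentiating under the integral sign with respect to $a$,
$$\frac{dJ}{da} = \int_{0}^{\infty} \frac{4 a}{\left(a^{2} + s^{2}\right)^{2}} \, ds = \frac{\pi}{a^{2}},$$
so $\int_{0}^{\infty} - \frac{2}{\left(a^{2} + s^{2}\right)^{2}} \, ds = - \frac{\pi}{2 a^{3}}$.

Repeating — each differentiation of $1/(s^2+a^2)^j$ produces $-2ja/(s^2+a^2)^{j+1}$ — and dividing through by $-2ja$ at each step yields, after $2$ differentiations in total,
$$\int_{0}^{\infty} - \frac{2}{\left(a^{2} + s^{2}\right)^{3}} \, ds = - \frac{3 \pi}{8 a^{5}}.$$

Setting $a = \frac{1}{3}$:
$$I = - \frac{729 \pi}{8}.$$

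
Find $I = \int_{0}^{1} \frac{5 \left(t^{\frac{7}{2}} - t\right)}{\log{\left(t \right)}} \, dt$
$\log{\left(\frac{59049}{1024} \right)}$

Introduce a parameter $a$ in the exponent: let $I(a) = \int_{0}^{1} \frac{5 \left(- t + t^{a}\right)}{\log{\left(t \right)}} \, dt$.

Since $\dfrac{\partial}{\partial a}\,t^{a} = t^{a} \ln t$, the $\ln t$ in the denominator cancels and
$$\frac{dI}{da} = \int_{0}^{1} 5 t^{a} \, dt = 5 \left[\frac{t^{a+1}}{a+1}\right]_0^1 = \frac{5}{a + 1}.$$

Integrating with respect to $a$ gives $I(a) = \log{\left(\frac{\left(a + 1\right)^{5}}{32} \right)} + C$.

At $a = 1$ the integrand is identically $0$, so $I(1) = 0$. The closed form gives $0$, hence $C = 0$.

Setting $a = \frac{7}{2}$:
$$I = \log{\left(\frac{59049}{1024} \right)}.$$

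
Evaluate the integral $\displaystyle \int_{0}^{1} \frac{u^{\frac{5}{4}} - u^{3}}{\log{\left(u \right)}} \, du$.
$\log{\left(\frac{9}{16} \right)}$

Introduce a parameter $a$ in the exponent: let $I(a) = \int_{0}^{1} \frac{- u^{3} + u^{a}}{\log{\left(u \right)}} \, du$.

Since $\dfrac{\partial}{\partial a}\,u^{a} = u^{a} \ln u$, the $\ln u$ in the denominator cancels and
$$\frac{dI}{da} = \int_{0}^{1} u^{a} \, du = \left[\frac{u^{a+1}}{a+1}\right]_0^1 = \frac{1}{a + 1}.$$

Integrating with respect to $a$ gives $I(a) = \log{\left(\frac{a}{4} + \frac{1}{4} \right)} + C$.

At $a = 3$ the integrand is identically $0$, so $I(3) = 0$. The closed form gives $0$, hence $C = 0$.

Setting $a = \frac{5}{4}$:
$$I = \log{\left(\frac{9}{16} \right)}.$$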